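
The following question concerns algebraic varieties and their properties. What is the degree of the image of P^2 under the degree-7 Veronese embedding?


The Veronese variety v_7(P^2) has degree d^r.
d^r = 7^2 = 49

49


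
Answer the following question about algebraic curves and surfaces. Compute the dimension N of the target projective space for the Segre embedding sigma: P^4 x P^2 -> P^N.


The Segre embedding maps P^m x P^n into P^N via
all products of coordinates from each factor.
N = (m+1)(n+1) - 1
N = (4+1)(2+1) - 1
N = 5*3 - 1
N = 15 - 1 = 14

14


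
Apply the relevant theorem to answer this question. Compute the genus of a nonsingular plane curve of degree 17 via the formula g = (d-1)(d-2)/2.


Using the genus formula for smooth plane curves:
g = (d-1)(d-2)/2
g = (17-1)(17-2)/2
g = 16*15/2
g = 240/2 = 120

120


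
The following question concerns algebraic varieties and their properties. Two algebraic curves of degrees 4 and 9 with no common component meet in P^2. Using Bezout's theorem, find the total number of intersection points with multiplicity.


Bezout's theorem states the intersection count equals the product of degrees.
Intersection count = 4 * 9 = 36

36


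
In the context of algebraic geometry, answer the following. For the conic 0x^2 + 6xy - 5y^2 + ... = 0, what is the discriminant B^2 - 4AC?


The discriminant of a conic Ax^2 + Bxy + Cy^2 + ... = 0 is B^2 - 4AC.
B^2 = 6^2 = 36
4AC = 4*0*(-5) = 0
Discriminant = 36 + 0 = 36

36


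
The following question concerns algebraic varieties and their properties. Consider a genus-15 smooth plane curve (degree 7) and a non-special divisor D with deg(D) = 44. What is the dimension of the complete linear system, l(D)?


First, compute the genus of a smooth plane curve of degree 7:
g = (d-1)(d-2)/2 = (7-1)(7-2)/2 = 15
For a non-special divisor D (i.e., h^1(D) = 0), Riemann-Roch gives:
l(D) = deg(D) - g + 1
Since deg(D) = 44 >= 2g - 1 = 29, D is non-special.
l(D) = 44 - 15 + 1 = 30

30


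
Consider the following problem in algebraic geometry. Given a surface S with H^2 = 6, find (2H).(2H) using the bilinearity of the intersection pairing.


Using bilinearity of the intersection pairing on a surface S:
(aH).(bH) = ab * (H.H)
We have H^2 = 6.
D.E = (2H).(2H) = 2*2*6
= 4*6
= 24

24


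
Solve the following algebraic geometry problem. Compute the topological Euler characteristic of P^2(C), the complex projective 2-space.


The complex projective space P^2 has one cell in each even real dimension 0, 2, ..., 4.
The cohomology groups are H^{2k}(P^2) = Z for k = 0,...,2, and 0 otherwise.
Euler characteristic = sum of Betti numbers = 1 per even-dimensional cohomology group.
chi(P^2) = 2 + 1 = 3

3


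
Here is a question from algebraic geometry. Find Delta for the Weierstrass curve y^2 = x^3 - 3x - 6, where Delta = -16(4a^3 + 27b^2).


Compute each component:
4a^3 = 4*(-3)^3 = 4*(-27) = -108
27b^2 = 27*(-6)^2 = 27*36 = 972
4a^3 + 27b^2 = -108 + 972 = 864
Delta = -16*864 = -13824

-13824


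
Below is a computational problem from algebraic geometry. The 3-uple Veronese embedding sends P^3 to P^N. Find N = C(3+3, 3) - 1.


The Veronese embedding v_d: P^n -> P^N maps each point to all
degree-d monomials in n+1 homogeneous coordinates.
N = C(n+d, d) - 1
N = C(3+3, 3) - 1
N = C(6, 3) - 1
C(6, 3) = 20
N = 20 - 1 = 19

19


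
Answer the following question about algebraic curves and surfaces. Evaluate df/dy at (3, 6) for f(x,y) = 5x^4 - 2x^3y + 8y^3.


df/dy = (-2)*x^3 + 3*8*y^2
At (3,6): (-2)*3^3 + 3*8*6^2
= -54 + 864
= 810

810


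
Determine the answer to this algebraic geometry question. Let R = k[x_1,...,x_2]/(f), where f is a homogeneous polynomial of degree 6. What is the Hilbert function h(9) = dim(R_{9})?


For R = k[x_1,...,x_n]/(f) with f homogeneous of degree e:
The Hilbert series is (1 - t^e)/(1 - t)^n.
So h(d) = C(d+n-1, n-1) - C(d-e+n-1, n-1) for d >= e.
With n=2, e=6, d=9:
C(9+2-1, 2-1) = C(10, 1) = 10
C(9-6+2-1, 2-1) = C(4, 1) = 4
h(9) = 10 - 4 = 6

6


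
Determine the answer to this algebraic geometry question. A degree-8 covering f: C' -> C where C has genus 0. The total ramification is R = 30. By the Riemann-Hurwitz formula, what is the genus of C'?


Riemann-Hurwitz formula: 2g' - 2 = d(2g - 2) + R
Given: d = 8, g = 0, R = 30
2g' - 2 = 8*(2*0 - 2) + 30
2g' - 2 = 8*(-2) + 30
2g' - 2 = -16 + 30 = 14
2g' = 16
g' = 8

8


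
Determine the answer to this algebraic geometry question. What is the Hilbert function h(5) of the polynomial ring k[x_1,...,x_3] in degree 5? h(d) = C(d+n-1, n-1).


The Hilbert function for the polynomial ring in 3 variables is:
h(d) = C(d+n-1, n-1)
h(5) = C(5+3-1, 3-1) = C(7, 2)
= 7! / (2! * 5!)
= 21

21


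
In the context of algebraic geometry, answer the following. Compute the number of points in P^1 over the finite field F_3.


P^1(F_3) has (q^(n+1) - 1)/(q - 1) points.
= 3^1 + 3^0
= 3 + 1
= 4

4


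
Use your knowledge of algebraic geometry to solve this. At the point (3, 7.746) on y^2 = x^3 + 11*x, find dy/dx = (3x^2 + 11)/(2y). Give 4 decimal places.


Using implicit differentiation of y^2 = x^3 + 11*x:
2y * dy/dx = 3x^2 + 11
dy/dx = (3x^2 + 11)/(2y)
Numerator: 3*3^2 + 11 = 38
Denominator: 2*7.746 = 15.492
dy/dx = 38/15.492 = 2.4529

2.4529


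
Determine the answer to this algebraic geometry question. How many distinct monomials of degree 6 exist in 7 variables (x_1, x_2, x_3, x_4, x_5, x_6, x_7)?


The number of degree-6 monomials in 7 variables is C(d+n-1, n-1).
= C(6+7-1, 7-1) = C(12, 6)
= 924

924


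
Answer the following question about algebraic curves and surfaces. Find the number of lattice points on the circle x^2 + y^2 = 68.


Systematically check integer values of x where x^2 <= 68.
For each valid x, check if 68 - x^2 is a perfect square.
x=2: 68 - 4 = 64, sqrt = 8 (valid)
x=8: 68 - 64 = 4, sqrt = 2 (valid)
Total integer solutions found: 8

8


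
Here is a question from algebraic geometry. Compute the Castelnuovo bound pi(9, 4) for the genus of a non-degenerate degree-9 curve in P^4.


Castelnuovo's bound: write d - 1 = m(r-1) + epsilon with 0 <= epsilon < r-1.
d - 1 = 9 - 1 = 8
r - 1 = 4 - 1 = 3
8 = 2*3 + 2, so m = 2, epsilon = 2
pi(d, r) = m(m-1)(r-1)/2 + m*epsilon
= 2*1*3/2 + 2*2
= 6/2 + 4
= 3 + 4 = 7

7


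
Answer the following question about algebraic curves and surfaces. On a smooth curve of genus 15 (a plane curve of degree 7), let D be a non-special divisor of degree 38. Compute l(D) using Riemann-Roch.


First, compute the genus of a smooth plane curve of degree 7:
g = (d-1)(d-2)/2 = (7-1)(7-2)/2 = 15
For a non-special divisor D (i.e., h^1(D) = 0), Riemann-Roch gives:
l(D) = deg(D) - g + 1
Since deg(D) = 38 >= 2g - 1 = 29, D is non-special.
l(D) = 38 - 15 + 1 = 24

24


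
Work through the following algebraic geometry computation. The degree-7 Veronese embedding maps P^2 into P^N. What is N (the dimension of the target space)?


The Veronese embedding v_d: P^n -> P^N maps each point to all
degree-d monomials in n+1 homogeneous coordinates.
N = C(n+d, d) - 1
N = C(2+7, 7) - 1
N = C(9, 7) - 1
C(9, 7) = 36
N = 36 - 1 = 35

35


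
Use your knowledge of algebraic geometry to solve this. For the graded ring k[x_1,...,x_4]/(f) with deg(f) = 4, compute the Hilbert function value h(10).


For R = k[x_1,...,x_n]/(f) with f homogeneous of degree e:
The Hilbert series is (1 - t^e)/(1 - t)^n.
So h(d) = C(d+n-1, n-1) - C(d-e+n-1, n-1) for d >= e.
With n=4, e=4, d=10:
C(10+4-1, 4-1) = C(13, 3) = 286
C(10-4+4-1, 4-1) = C(9, 3) = 84
h(10) = 286 - 84 = 202

202


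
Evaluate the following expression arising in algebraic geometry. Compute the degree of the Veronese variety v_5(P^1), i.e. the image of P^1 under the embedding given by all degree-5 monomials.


The Veronese variety v_5(P^1) has degree d^r.
d^r = 5^1 = 5

5


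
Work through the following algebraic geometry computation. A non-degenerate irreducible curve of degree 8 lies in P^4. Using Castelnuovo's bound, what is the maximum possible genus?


Castelnuovo's bound: write d - 1 = m(r-1) + epsilon with 0 <= epsilon < r-1.
d - 1 = 8 - 1 = 7
r - 1 = 4 - 1 = 3
7 = 2*3 + 1, so m = 2, epsilon = 1
pi(d, r) = m(m-1)(r-1)/2 + m*epsilon
= 2*1*3/2 + 2*1
= 6/2 + 2
= 3 + 2 = 5

5


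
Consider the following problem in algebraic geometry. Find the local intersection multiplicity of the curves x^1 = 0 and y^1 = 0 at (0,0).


The intersection multiplicity of V(x^a) and V(y^b) at the origin is:
I(O; V(x^1), V(y^1)) = dim_k(k[x,y]/(x^1, y^1))
A basis for k[x,y]/(x^1, y^1) is the set of monomials x^i * y^j
where 0 <= i < 1 and 0 <= j < 1.
The number of such monomials is 1 * 1 = 1

1


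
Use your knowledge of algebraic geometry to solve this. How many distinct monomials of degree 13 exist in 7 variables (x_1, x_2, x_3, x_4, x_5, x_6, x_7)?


The number of degree-13 monomials in 7 variables is C(d+n-1, n-1).
= C(13+7-1, 7-1) = C(19, 6)
= 27132

27132


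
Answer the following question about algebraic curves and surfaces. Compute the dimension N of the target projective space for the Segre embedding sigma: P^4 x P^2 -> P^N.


The Segre embedding maps P^m x P^n into P^N via
all products of coordinates from each factor.
N = (m+1)(n+1) - 1
N = (4+1)(2+1) - 1
N = 5*3 - 1
N = 15 - 1 = 14

14


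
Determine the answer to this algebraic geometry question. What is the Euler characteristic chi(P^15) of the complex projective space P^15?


The complex projective space P^15 has one cell in each even real dimension 0, 2, ..., 30.
The cohomology groups are H^{2k}(P^15) = Z for k = 0,...,15, and 0 otherwise.
Euler characteristic = sum of Betti numbers = 1 per even-dimensional cohomology group.
chi(P^15) = 15 + 1 = 16

16


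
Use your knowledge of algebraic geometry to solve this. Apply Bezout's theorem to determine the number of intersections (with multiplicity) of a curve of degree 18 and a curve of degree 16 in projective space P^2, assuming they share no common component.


Bezout's theorem states the intersection count equals the product of degrees.
Intersection count = 18 * 16 = 288

288


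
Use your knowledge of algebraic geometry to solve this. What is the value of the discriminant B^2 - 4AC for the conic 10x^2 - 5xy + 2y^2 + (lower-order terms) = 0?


The discriminant of a conic Ax^2 + Bxy + Cy^2 + ... = 0 is B^2 - 4AC.
B^2 = (-5)^2 = 25
4AC = 4*10*2 = 80
Discriminant = 25 - 80 = -55

-55


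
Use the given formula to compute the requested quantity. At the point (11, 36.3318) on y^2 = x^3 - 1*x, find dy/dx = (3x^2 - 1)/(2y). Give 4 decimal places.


Using implicit differentiation of y^2 = x^3 - 1*x:
2y * dy/dx = 3x^2 - 1
dy/dx = (3x^2 - 1)/(2y)
Numerator: 3*11^2 - 1 = 362
Denominator: 2*36.3318 = 72.6636
dy/dx = 362/72.6636 = 4.9819

4.9819


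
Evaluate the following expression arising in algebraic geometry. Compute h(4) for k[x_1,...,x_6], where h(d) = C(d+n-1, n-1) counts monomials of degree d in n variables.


The Hilbert function for the polynomial ring in 6 variables is:
h(d) = C(d+n-1, n-1)
h(4) = C(4+6-1, 6-1) = C(9, 5)
= 9! / (5! * 4!)
= 126

126


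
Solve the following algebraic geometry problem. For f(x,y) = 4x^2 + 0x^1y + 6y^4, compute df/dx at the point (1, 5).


df/dx = 2*4*x^1 + 1*0*x^0*y
At (1,5): 2*4*1^1 + 1*0*1^0*5
= 8 + 0
= 8

8


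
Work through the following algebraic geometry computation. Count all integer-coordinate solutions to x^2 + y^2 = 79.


Systematically check integer values of x where x^2 <= 79.
For each valid x, check if 79 - x^2 is a perfect square.
Total integer solutions found: 0

0


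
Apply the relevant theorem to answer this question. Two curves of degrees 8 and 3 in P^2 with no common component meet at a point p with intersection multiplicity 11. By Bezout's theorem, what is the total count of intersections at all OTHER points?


By Bezout's theorem, the total intersection number is d1 * d2.
Total = 8 * 3 = 24
Intersection multiplicity at p = 11
Remaining intersections = 24 - 11 = 13

13


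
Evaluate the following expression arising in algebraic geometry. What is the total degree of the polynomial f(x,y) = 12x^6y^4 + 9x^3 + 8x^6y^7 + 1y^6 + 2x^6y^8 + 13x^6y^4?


Examine each term for its total degree (sum of exponents).
  Term '12x^6y^4' has total degree 6+4 = 10.
  Term '9x^3' has total degree 3+0 = 3.
  Term '8x^6y^7' has total degree 6+7 = 13.
  Term '1y^6' has total degree 0+6 = 6.
  Term '2x^6y^8' has total degree 6+8 = 14.
  Term '13x^6y^4' has total degree 6+4 = 10.
The maximum total degree among all terms is 14.

14


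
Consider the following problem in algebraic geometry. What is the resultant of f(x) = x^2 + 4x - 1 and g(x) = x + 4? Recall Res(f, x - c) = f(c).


For Res(f, x - c), we evaluate f at x = c.
f(-4) = (-4)^2 + 4*(-4) - 1
= 16 - 16 - 1
= 0 - 1 = -1
Res(f, g) = -1

-1


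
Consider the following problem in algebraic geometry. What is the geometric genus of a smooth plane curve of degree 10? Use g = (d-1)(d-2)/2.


Using the genus formula for smooth plane curves:
g = (d-1)(d-2)/2
g = (10-1)(10-2)/2
g = 9*8/2
g = 72/2 = 36

36


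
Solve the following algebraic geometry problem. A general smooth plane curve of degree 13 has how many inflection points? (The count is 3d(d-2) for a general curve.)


For a general smooth plane curve C of degree d, the inflection points are
the intersection of C with its Hessian curve, which has degree 3(d-2).
By Bezout, the total intersection number is d * 3(d-2) = 13 * 33 = 429.
For a general curve every flex is ordinary, so each contributes
multiplicity 1 to C·Hess(C), and the number of distinct inflection
points is 3d(d-2).
Inflection points = 3*13*(13-2) = 3*13*11 = 429

429


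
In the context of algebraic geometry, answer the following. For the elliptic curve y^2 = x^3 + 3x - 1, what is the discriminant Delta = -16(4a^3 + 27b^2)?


Compute each component:
4a^3 = 4*3^3 = 4*27 = 108
27b^2 = 27*(-1)^2 = 27*1 = 27
4a^3 + 27b^2 = 108 + 27 = 135
Delta = -16*135 = -2160

-2160


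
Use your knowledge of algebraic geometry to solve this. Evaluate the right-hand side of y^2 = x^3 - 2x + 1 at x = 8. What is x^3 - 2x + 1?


Compute x^3 - 2x + 1 at x = 8:
x^3 = 8^3 = 512
(-2)*x = (-2)*8 = -16
Sum: 512 - 16 + 1 = 497

497


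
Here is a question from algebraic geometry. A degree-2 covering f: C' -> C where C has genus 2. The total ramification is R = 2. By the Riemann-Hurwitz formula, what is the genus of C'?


Riemann-Hurwitz formula: 2g' - 2 = d(2g - 2) + R
Given: d = 2, g = 2, R = 2
2g' - 2 = 2*(2*2 - 2) + 2
2g' - 2 = 2*2 + 2
2g' - 2 = 4 + 2 = 6
2g' = 8
g' = 4

4


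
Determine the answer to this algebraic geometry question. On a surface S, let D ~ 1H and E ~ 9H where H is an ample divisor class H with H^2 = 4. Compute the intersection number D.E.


Using bilinearity of the intersection pairing on a surface S:
(aH).(bH) = ab * (H.H)
We have H^2 = 4.
D.E = (1H).(9H) = 1*9*4
= 9*4
= 36

36


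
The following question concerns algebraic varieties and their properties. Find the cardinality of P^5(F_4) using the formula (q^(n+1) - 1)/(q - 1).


P^5(F_4) has (q^(n+1) - 1)/(q - 1) points.
= 4^5 + 4^4 + 4^3 + 4^2 + 4^1 + 4^0
= 1024 + 256 + 64 + 16 + 4 + 1
= 1365

1365


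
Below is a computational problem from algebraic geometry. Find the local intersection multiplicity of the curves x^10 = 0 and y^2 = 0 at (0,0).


The intersection multiplicity of V(x^a) and V(y^b) at the origin is:
I(O; V(x^10), V(y^2)) = dim_k(k[x,y]/(x^10, y^2))
A basis for k[x,y]/(x^10, y^2) is the set of monomials x^i * y^j
where 0 <= i < 10 and 0 <= j < 2.
The number of such monomials is 10 * 2 = 20

20


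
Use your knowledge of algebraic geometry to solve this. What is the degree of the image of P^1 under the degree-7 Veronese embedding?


The Veronese variety v_7(P^1) has degree d^r.
d^r = 7^1 = 7

7


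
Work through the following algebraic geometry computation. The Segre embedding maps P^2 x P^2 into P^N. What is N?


The Segre embedding maps P^m x P^n into P^N via
all products of coordinates from each factor.
N = (m+1)(n+1) - 1
N = (2+1)(2+1) - 1
N = 3*3 - 1
N = 9 - 1 = 8

8


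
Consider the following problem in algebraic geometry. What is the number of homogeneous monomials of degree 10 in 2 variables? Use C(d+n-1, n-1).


The number of degree-10 monomials in 2 variables is C(d+n-1, n-1).
= C(10+2-1, 2-1) = C(11, 1)
= 11

11


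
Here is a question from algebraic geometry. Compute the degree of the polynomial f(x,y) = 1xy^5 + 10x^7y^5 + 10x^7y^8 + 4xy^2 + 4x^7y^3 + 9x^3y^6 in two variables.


Examine each term for its total degree (sum of exponents).
  Term '1xy^5' has total degree 1+5 = 6.
  Term '10x^7y^5' has total degree 7+5 = 12.
  Term '10x^7y^8' has total degree 7+8 = 15.
  Term '4xy^2' has total degree 1+2 = 3.
  Term '4x^7y^3' has total degree 7+3 = 10.
  Term '9x^3y^6' has total degree 3+6 = 9.
The maximum total degree among all terms is 15.

15


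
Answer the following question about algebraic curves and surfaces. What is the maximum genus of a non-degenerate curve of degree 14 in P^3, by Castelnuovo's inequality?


Castelnuovo's bound: write d - 1 = m(r-1) + epsilon with 0 <= epsilon < r-1.
d - 1 = 14 - 1 = 13
r - 1 = 3 - 1 = 2
13 = 6*2 + 1, so m = 6, epsilon = 1
pi(d, r) = m(m-1)(r-1)/2 + m*epsilon
= 6*5*2/2 + 6*1
= 60/2 + 6
= 30 + 6 = 36

36


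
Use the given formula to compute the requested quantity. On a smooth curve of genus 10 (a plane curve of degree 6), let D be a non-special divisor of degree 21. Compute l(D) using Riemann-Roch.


First, compute the genus of a smooth plane curve of degree 6:
g = (d-1)(d-2)/2 = (6-1)(6-2)/2 = 10
For a non-special divisor D (i.e., h^1(D) = 0), Riemann-Roch gives:
l(D) = deg(D) - g + 1
Since deg(D) = 21 >= 2g - 1 = 19, D is non-special.
l(D) = 21 - 10 + 1 = 12

12


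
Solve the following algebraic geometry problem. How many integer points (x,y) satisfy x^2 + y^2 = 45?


Systematically check integer values of x where x^2 <= 45.
For each valid x, check if 45 - x^2 is a perfect square.
x=3: 45 - 9 = 36, sqrt = 6 (valid)
x=6: 45 - 36 = 9, sqrt = 3 (valid)
Total integer solutions found: 8

8


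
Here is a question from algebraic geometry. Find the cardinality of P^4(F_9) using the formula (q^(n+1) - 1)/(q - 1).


P^4(F_9) has (q^(n+1) - 1)/(q - 1) points.
= 9^4 + 9^3 + 9^2 + 9^1 + 9^0
= 6561 + 729 + 81 + 9 + 1
= 7381

7381


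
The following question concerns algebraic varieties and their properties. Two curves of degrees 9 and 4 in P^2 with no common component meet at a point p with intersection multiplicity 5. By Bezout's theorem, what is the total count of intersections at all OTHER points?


By Bezout's theorem, the total intersection number is d1 * d2.
Total = 9 * 4 = 36
Intersection multiplicity at p = 5
Remaining intersections = 36 - 5 = 31

31


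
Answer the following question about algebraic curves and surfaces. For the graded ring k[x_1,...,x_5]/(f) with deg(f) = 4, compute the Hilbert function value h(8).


For R = k[x_1,...,x_n]/(f) with f homogeneous of degree e:
The Hilbert series is (1 - t^e)/(1 - t)^n.
So h(d) = C(d+n-1, n-1) - C(d-e+n-1, n-1) for d >= e.
With n=5, e=4, d=8:
C(8+5-1, 5-1) = C(12, 4) = 495
C(8-4+5-1, 5-1) = C(8, 4) = 70
h(8) = 495 - 70 = 425

425


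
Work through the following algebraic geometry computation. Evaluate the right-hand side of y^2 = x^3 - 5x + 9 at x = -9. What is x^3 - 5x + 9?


Compute x^3 - 5x + 9 at x = -9:
x^3 = (-9)^3 = -729
(-5)*x = (-5)*(-9) = 45
Sum: -729 + 45 + 9 = -675

-675


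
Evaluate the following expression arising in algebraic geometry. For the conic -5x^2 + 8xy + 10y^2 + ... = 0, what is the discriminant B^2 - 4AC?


The discriminant of a conic Ax^2 + Bxy + Cy^2 + ... = 0 is B^2 - 4AC.
B^2 = 8^2 = 64
4AC = 4*(-5)*10 = -200
Discriminant = 64 + 200 = 264

264


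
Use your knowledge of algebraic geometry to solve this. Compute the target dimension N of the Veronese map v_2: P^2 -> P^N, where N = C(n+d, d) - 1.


The Veronese embedding v_d: P^n -> P^N maps each point to all
degree-d monomials in n+1 homogeneous coordinates.
N = C(n+d, d) - 1
N = C(2+2, 2) - 1
N = C(4, 2) - 1
C(4, 2) = 6
N = 6 - 1 = 5

5


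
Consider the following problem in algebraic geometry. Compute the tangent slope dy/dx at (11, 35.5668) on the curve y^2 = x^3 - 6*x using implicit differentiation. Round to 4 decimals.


Using implicit differentiation of y^2 = x^3 - 6*x:
2y * dy/dx = 3x^2 - 6
dy/dx = (3x^2 - 6)/(2y)
Numerator: 3*11^2 - 6 = 357
Denominator: 2*35.5668 = 71.1336
dy/dx = 357/71.1336 = 5.0187

5.0187


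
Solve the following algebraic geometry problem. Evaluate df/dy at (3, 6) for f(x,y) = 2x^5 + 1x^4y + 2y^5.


df/dy = 1*x^4 + 5*2*y^4
At (3,6): 1*3^4 + 5*2*6^4
= 81 + 12960
= 13041

13041


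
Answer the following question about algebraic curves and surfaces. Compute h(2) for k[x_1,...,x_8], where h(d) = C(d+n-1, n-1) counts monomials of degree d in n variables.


The Hilbert function for the polynomial ring in 8 variables is:
h(d) = C(d+n-1, n-1)
h(2) = C(2+8-1, 8-1) = C(9, 7)
= 9! / (7! * 2!)
= 36

36


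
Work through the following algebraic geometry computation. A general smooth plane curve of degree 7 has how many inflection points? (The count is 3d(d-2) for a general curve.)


For a general smooth plane curve C of degree d, the inflection points are
the intersection of C with its Hessian curve, which has degree 3(d-2).
By Bezout, the total intersection number is d * 3(d-2) = 7 * 15 = 105.
For a general curve every flex is ordinary, so each contributes
multiplicity 1 to C·Hess(C), and the number of distinct inflection
points is 3d(d-2).
Inflection points = 3*7*(7-2) = 3*7*5 = 105

105


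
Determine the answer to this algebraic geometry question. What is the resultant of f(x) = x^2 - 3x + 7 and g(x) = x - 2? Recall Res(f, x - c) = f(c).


For Res(f, x - c), we evaluate f at x = c.
f(2) = 2^2 - 3*2 + 7
= 4 - 6 + 7
= -2 + 7 = 5
Res(f, g) = 5

5


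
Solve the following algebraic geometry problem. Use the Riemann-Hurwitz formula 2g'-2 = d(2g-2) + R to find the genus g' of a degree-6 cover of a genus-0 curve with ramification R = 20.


Riemann-Hurwitz formula: 2g' - 2 = d(2g - 2) + R
Given: d = 6, g = 0, R = 20
2g' - 2 = 6*(2*0 - 2) + 20
2g' - 2 = 6*(-2) + 20
2g' - 2 = -12 + 20 = 8
2g' = 10
g' = 5

5


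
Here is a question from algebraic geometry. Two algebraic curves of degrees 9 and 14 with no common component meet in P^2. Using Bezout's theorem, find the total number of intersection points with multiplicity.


Bezout's theorem states the intersection count equals the product of degrees.
Intersection count = 9 * 14 = 126

126


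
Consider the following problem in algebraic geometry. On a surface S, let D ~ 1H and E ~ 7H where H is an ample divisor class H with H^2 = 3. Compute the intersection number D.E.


Using bilinearity of the intersection pairing on a surface S:
(aH).(bH) = ab * (H.H)
We have H^2 = 3.
D.E = (1H).(7H) = 1*7*3
= 7*3
= 21

21


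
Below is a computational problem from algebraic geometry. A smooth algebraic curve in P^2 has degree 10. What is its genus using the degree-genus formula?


Using the genus formula for smooth plane curves:
g = (d-1)(d-2)/2
g = (10-1)(10-2)/2
g = 9*8/2
g = 72/2 = 36

36


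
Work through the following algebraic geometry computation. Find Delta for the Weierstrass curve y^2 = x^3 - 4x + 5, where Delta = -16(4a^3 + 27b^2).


Compute each component:
4a^3 = 4*(-4)^3 = 4*(-64) = -256
27b^2 = 27*5^2 = 27*25 = 675
4a^3 + 27b^2 = -256 + 675 = 419
Delta = -16*419 = -6704

-6704


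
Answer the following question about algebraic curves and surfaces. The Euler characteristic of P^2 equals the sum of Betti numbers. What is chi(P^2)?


The complex projective space P^2 has one cell in each even real dimension 0, 2, ..., 4.
The cohomology groups are H^{2k}(P^2) = Z for k = 0,...,2, and 0 otherwise.
Euler characteristic = sum of Betti numbers = 1 per even-dimensional cohomology group.
chi(P^2) = 2 + 1 = 3

3


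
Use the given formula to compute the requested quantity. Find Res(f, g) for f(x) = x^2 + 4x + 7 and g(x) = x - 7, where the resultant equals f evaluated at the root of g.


For Res(f, x - c), we evaluate f at x = c.
f(7) = 7^2 + 4*7 + 7
= 49 + 28 + 7
= 77 + 7 = 84
Res(f, g) = 84

84


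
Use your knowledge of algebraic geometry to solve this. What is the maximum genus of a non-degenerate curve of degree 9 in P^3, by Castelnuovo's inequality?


Castelnuovo's bound: write d - 1 = m(r-1) + epsilon with 0 <= epsilon < r-1.
d - 1 = 9 - 1 = 8
r - 1 = 3 - 1 = 2
8 = 4*2 + 0, so m = 4, epsilon = 0
pi(d, r) = m(m-1)(r-1)/2 + m*epsilon
= 4*3*2/2 + 4*0
= 24/2 + 0
= 12 + 0 = 12

12


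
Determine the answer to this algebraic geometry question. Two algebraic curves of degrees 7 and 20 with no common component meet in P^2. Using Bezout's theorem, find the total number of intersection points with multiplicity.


Bezout's theorem states the intersection count equals the product of degrees.
Intersection count = 7 * 20 = 140

140


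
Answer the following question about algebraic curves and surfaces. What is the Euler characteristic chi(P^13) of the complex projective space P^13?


The complex projective space P^13 has one cell in each even real dimension 0, 2, ..., 26.
The cohomology groups are H^{2k}(P^13) = Z for k = 0,...,13, and 0 otherwise.
Euler characteristic = sum of Betti numbers = 1 per even-dimensional cohomology group.
chi(P^13) = 13 + 1 = 14

14


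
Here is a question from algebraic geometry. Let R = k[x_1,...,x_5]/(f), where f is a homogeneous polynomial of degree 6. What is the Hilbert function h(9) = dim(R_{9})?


For R = k[x_1,...,x_n]/(f) with f homogeneous of degree e:
The Hilbert series is (1 - t^e)/(1 - t)^n.
So h(d) = C(d+n-1, n-1) - C(d-e+n-1, n-1) for d >= e.
With n=5, e=6, d=9:
C(9+5-1, 5-1) = C(13, 4) = 715
C(9-6+5-1, 5-1) = C(7, 4) = 35
h(9) = 715 - 35 = 680

680


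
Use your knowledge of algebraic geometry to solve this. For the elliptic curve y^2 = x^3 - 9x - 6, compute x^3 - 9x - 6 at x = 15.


Compute x^3 - 9x - 6 at x = 15:
x^3 = 15^3 = 3375
(-9)*x = (-9)*15 = -135
Sum: 3375 - 135 - 6 = 3234

3234


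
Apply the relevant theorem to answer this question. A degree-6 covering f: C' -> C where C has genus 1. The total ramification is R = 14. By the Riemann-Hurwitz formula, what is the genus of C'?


Riemann-Hurwitz formula: 2g' - 2 = d(2g - 2) + R
Given: d = 6, g = 1, R = 14
2g' - 2 = 6*(2*1 - 2) + 14
2g' - 2 = 6*0 + 14
2g' - 2 = 0 + 14 = 14
2g' = 16
g' = 8

8


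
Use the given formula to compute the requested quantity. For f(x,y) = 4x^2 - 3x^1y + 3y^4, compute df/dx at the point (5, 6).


df/dx = 2*4*x^1 + 1*(-3)*x^0*y
At (5,6): 2*4*5^1 + 1*(-3)*5^0*6
= 40 - 18
= 22

22


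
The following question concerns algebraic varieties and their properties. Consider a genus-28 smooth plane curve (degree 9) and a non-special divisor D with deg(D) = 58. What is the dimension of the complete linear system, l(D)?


First, compute the genus of a smooth plane curve of degree 9:
g = (d-1)(d-2)/2 = (9-1)(9-2)/2 = 28
For a non-special divisor D (i.e., h^1(D) = 0), Riemann-Roch gives:
l(D) = deg(D) - g + 1
Since deg(D) = 58 >= 2g - 1 = 55, D is non-special.
l(D) = 58 - 28 + 1 = 31

31


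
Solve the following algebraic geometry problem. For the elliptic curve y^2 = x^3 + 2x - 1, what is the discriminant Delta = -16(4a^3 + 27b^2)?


Compute each component:
4a^3 = 4*2^3 = 4*8 = 32
27b^2 = 27*(-1)^2 = 27*1 = 27
4a^3 + 27b^2 = 32 + 27 = 59
Delta = -16*59 = -944

-944


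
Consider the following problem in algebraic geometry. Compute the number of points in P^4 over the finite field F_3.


P^4(F_3) has (q^(n+1) - 1)/(q - 1) points.
= 3^4 + 3^3 + 3^2 + 3^1 + 3^0
= 81 + 27 + 9 + 3 + 1
= 121

121


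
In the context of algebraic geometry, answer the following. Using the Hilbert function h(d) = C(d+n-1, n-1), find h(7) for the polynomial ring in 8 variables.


The Hilbert function for the polynomial ring in 8 variables is:
h(d) = C(d+n-1, n-1)
h(7) = C(7+8-1, 8-1) = C(14, 7)
= 14! / (7! * 7!)
= 3432

3432


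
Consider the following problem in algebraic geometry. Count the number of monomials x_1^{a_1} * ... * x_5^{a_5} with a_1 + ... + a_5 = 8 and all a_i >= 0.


The number of degree-8 monomials in 5 variables is C(d+n-1, n-1).
= C(8+5-1, 5-1) = C(12, 4)
= 495

495


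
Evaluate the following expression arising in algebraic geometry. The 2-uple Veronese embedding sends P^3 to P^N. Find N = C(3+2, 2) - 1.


The Veronese embedding v_d: P^n -> P^N maps each point to all
degree-d monomials in n+1 homogeneous coordinates.
N = C(n+d, d) - 1
N = C(3+2, 2) - 1
N = C(5, 2) - 1
C(5, 2) = 10
N = 10 - 1 = 9

9


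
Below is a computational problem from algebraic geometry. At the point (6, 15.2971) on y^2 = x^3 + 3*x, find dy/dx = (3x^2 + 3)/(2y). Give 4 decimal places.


Using implicit differentiation of y^2 = x^3 + 3*x:
2y * dy/dx = 3x^2 + 3
dy/dx = (3x^2 + 3)/(2y)
Numerator: 3*6^2 + 3 = 111
Denominator: 2*15.2971 = 30.5942
dy/dx = 111/30.5942 = 3.6281

3.6281


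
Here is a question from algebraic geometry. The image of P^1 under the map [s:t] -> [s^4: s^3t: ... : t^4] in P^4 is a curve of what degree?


The rational normal curve in P^4 is the image of P^1 under the 4-uple Veronese.
A general hyperplane in P^4 pulls back to a degree-4 form on P^1, which has 4 zeros,
so the curve meets a general hyperplane in 4 points. Degree = 4.

4


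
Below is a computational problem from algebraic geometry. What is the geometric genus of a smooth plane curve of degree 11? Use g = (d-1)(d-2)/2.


Using the genus formula for smooth plane curves:
g = (d-1)(d-2)/2
g = (11-1)(11-2)/2
g = 10*9/2
g = 90/2 = 45

45


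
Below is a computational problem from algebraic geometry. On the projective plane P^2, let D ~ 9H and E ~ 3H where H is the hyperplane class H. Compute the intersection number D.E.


Using bilinearity of the intersection pairing on the projective plane P^2:
(aH).(bH) = ab * (H.H)
We have H^2 = 1 (Bezout).
D.E = (9H).(3H) = 9*3*1
= 27*1
= 27

27


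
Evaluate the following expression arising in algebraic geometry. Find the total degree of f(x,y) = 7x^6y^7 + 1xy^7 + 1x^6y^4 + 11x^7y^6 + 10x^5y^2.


Examine each term for its total degree (sum of exponents).
  Term '7x^6y^7' has total degree 6+7 = 13.
  Term '1xy^7' has total degree 1+7 = 8.
  Term '1x^6y^4' has total degree 6+4 = 10.
  Term '11x^7y^6' has total degree 7+6 = 13.
  Term '10x^5y^2' has total degree 5+2 = 7.
The maximum total degree among all terms is 13.

13


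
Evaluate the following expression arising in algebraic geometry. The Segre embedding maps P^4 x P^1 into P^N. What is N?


The Segre embedding maps P^m x P^n into P^N via
all products of coordinates from each factor.
N = (m+1)(n+1) - 1
N = (4+1)(1+1) - 1
N = 5*2 - 1
N = 10 - 1 = 9

9


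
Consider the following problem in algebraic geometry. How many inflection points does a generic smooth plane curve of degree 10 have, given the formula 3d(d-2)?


For a general smooth plane curve C of degree d, the inflection points are
the intersection of C with its Hessian curve, which has degree 3(d-2).
By Bezout, the total intersection number is d * 3(d-2) = 10 * 24 = 240.
For a general curve every flex is ordinary, so each contributes
multiplicity 1 to C·Hess(C), and the number of distinct inflection
points is 3d(d-2).
Inflection points = 3*10*(10-2) = 3*10*8 = 240

240


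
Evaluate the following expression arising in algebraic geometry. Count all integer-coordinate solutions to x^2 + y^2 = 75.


Systematically check integer values of x where x^2 <= 75.
For each valid x, check if 75 - x^2 is a perfect square.
Total integer solutions found: 0

0


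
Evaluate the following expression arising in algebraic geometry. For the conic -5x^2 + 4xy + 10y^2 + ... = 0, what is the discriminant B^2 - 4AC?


The discriminant of a conic Ax^2 + Bxy + Cy^2 + ... = 0 is B^2 - 4AC.
B^2 = 4^2 = 16
4AC = 4*(-5)*10 = -200
Discriminant = 16 + 200 = 216

216


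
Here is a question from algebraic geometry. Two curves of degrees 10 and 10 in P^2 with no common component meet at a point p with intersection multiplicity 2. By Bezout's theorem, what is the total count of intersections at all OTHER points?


By Bezout's theorem, the total intersection number is d1 * d2.
Total = 10 * 10 = 100
Intersection multiplicity at p = 2
Remaining intersections = 100 - 2 = 98

98


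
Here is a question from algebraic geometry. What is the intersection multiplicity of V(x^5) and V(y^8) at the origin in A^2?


The intersection multiplicity of V(x^a) and V(y^b) at the origin is:
I(O; V(x^5), V(y^8)) = dim_k(k[x,y]/(x^5, y^8))
A basis for k[x,y]/(x^5, y^8) is the set of monomials x^i * y^j
where 0 <= i < 5 and 0 <= j < 8.
The number of such monomials is 5 * 8 = 40

40


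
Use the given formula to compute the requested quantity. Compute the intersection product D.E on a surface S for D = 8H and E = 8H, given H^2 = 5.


Using bilinearity of the intersection pairing on a surface S:
(aH).(bH) = ab * (H.H)
We have H^2 = 5.
D.E = (8H).(8H) = 8*8*5
= 64*5
= 320

320


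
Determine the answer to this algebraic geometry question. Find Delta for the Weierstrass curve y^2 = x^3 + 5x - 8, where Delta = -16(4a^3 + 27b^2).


Compute each component:
4a^3 = 4*5^3 = 4*125 = 500
27b^2 = 27*(-8)^2 = 27*64 = 1728
4a^3 + 27b^2 = 500 + 1728 = 2228
Delta = -16*2228 = -35648

-35648


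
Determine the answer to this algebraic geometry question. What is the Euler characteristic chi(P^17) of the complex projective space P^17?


The complex projective space P^17 has one cell in each even real dimension 0, 2, ..., 34.
The cohomology groups are H^{2k}(P^17) = Z for k = 0,...,17, and 0 otherwise.
Euler characteristic = sum of Betti numbers = 1 per even-dimensional cohomology group.
chi(P^17) = 17 + 1 = 18

18


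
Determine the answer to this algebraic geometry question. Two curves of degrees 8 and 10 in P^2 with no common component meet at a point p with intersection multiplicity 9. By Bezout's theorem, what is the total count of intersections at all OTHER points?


By Bezout's theorem, the total intersection number is d1 * d2.
Total = 8 * 10 = 80
Intersection multiplicity at p = 9
Remaining intersections = 80 - 9 = 71

71


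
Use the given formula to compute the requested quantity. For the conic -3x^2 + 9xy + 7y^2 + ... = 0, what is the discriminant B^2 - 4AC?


The discriminant of a conic Ax^2 + Bxy + Cy^2 + ... = 0 is B^2 - 4AC.
B^2 = 9^2 = 81
4AC = 4*(-3)*7 = -84
Discriminant = 81 + 84 = 165

165


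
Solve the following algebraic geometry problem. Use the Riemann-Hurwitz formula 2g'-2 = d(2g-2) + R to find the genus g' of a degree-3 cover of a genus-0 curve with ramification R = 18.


Riemann-Hurwitz formula: 2g' - 2 = d(2g - 2) + R
Given: d = 3, g = 0, R = 18
2g' - 2 = 3*(2*0 - 2) + 18
2g' - 2 = 3*(-2) + 18
2g' - 2 = -6 + 18 = 12
2g' = 14
g' = 7

7


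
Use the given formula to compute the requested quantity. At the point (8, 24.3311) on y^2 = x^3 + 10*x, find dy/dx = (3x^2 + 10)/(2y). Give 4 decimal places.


Using implicit differentiation of y^2 = x^3 + 10*x:
2y * dy/dx = 3x^2 + 10
dy/dx = (3x^2 + 10)/(2y)
Numerator: 3*8^2 + 10 = 202
Denominator: 2*24.3311 = 48.6622
dy/dx = 202/48.6622 = 4.1511

4.1511


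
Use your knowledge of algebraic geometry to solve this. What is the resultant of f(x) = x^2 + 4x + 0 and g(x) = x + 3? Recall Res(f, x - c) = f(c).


For Res(f, x - c), we evaluate f at x = c.
f(-3) = (-3)^2 + 4*(-3) + 0
= 9 - 12 + 0
= -3 + 0 = -3
Res(f, g) = -3

-3


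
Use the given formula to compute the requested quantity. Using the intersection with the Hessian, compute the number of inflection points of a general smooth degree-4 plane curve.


For a general smooth plane curve C of degree d, the inflection points are
the intersection of C with its Hessian curve, which has degree 3(d-2).
By Bezout, the total intersection number is d * 3(d-2) = 4 * 6 = 24.
For a general curve every flex is ordinary, so each contributes
multiplicity 1 to C·Hess(C), and the number of distinct inflection
points is 3d(d-2).
Inflection points = 3*4*(4-2) = 3*4*2 = 24

24


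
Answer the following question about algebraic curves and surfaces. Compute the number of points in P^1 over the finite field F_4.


P^1(F_4) has (q^(n+1) - 1)/(q - 1) points.
= 4^1 + 4^0
= 4 + 1
= 5

5


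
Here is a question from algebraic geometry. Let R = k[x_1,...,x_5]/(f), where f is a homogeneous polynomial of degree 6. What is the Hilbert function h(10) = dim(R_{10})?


For R = k[x_1,...,x_n]/(f) with f homogeneous of degree e:
The Hilbert series is (1 - t^e)/(1 - t)^n.
So h(d) = C(d+n-1, n-1) - C(d-e+n-1, n-1) for d >= e.
With n=5, e=6, d=10:
C(10+5-1, 5-1) = C(14, 4) = 1001
C(10-6+5-1, 5-1) = C(8, 4) = 70
h(10) = 1001 - 70 = 931

931


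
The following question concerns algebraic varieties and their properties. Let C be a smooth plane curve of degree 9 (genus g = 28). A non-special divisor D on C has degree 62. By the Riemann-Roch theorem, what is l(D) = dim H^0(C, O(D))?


First, compute the genus of a smooth plane curve of degree 9:
g = (d-1)(d-2)/2 = (9-1)(9-2)/2 = 28
For a non-special divisor D (i.e., h^1(D) = 0), Riemann-Roch gives:
l(D) = deg(D) - g + 1
Since deg(D) = 62 >= 2g - 1 = 55, D is non-special.
l(D) = 62 - 28 + 1 = 35

35


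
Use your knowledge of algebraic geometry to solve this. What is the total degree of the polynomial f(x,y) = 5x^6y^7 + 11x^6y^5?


Examine each term for its total degree (sum of exponents).
  Term '5x^6y^7' has total degree 6+7 = 13.
  Term '11x^6y^5' has total degree 6+5 = 11.
The maximum total degree among all terms is 13.

13


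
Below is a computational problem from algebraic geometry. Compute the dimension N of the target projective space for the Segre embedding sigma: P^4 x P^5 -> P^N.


The Segre embedding maps P^m x P^n into P^N via
all products of coordinates from each factor.
N = (m+1)(n+1) - 1
N = (4+1)(5+1) - 1
N = 5*6 - 1
N = 30 - 1 = 29

29


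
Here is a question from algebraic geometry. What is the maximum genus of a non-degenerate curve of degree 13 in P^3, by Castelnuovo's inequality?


Castelnuovo's bound: write d - 1 = m(r-1) + epsilon with 0 <= epsilon < r-1.
d - 1 = 13 - 1 = 12
r - 1 = 3 - 1 = 2
12 = 6*2 + 0, so m = 6, epsilon = 0
pi(d, r) = m(m-1)(r-1)/2 + m*epsilon
= 6*5*2/2 + 6*0
= 60/2 + 0
= 30 + 0 = 30

30


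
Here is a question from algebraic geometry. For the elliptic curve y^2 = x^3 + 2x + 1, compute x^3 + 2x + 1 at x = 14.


Compute x^3 + 2x + 1 at x = 14:
x^3 = 14^3 = 2744
2*x = 2*14 = 28
Sum: 2744 + 28 + 1 = 2773

2773


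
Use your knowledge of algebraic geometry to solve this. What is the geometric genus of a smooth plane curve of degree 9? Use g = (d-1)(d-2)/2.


Using the genus formula for smooth plane curves:
g = (d-1)(d-2)/2
g = (9-1)(9-2)/2
g = 8*7/2
g = 56/2 = 28

28


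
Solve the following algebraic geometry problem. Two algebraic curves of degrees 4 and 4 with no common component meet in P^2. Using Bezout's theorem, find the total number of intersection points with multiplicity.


Bezout's theorem states the intersection count equals the product of degrees.
Intersection count = 4 * 4 = 16

16


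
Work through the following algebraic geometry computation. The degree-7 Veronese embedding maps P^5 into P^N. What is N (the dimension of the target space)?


The Veronese embedding v_d: P^n -> P^N maps each point to all
degree-d monomials in n+1 homogeneous coordinates.
N = C(n+d, d) - 1
N = C(5+7, 7) - 1
N = C(12, 7) - 1
C(12, 7) = 792
N = 792 - 1 = 791

791


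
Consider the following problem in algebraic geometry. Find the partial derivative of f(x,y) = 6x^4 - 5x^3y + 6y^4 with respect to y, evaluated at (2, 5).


df/dy = (-5)*x^3 + 4*6*y^3
At (2,5): (-5)*2^3 + 4*6*5^3
= -40 + 3000
= 2960

2960
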